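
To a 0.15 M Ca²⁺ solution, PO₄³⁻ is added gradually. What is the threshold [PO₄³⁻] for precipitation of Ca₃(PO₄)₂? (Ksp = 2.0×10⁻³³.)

7.7×10⁻¹⁶ M

Each salt precipitates once Q = Ksp for that salt.
Ca₃(PO₄)₂(s) ⇌ 3 Ca²⁺(aq) + 2 PO₄³⁻(aq)
Ksp = [Ca²⁺]^3[PO₄³⁻]^2 = [PO₄³⁻]^2(0.15)^3
[PO₄³⁻]^2 = 2.0×10⁻³³ / (0.15)^3 = 5.9×10⁻³¹
[PO₄³⁻] = 7.7×10⁻¹⁶ M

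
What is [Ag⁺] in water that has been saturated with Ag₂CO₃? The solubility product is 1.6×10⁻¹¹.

3.2×10⁻⁴ M

Ag₂CO₃(s) ⇌ 2 Ag⁺(aq) + CO₃²⁻(aq)
If s mol/L of Ag₂CO₃ dissolves, [Ag⁺] = 2s and [CO₃²⁻] = s.
Ksp = [Ag⁺]^2[CO₃²⁻] = (2s)^2 · s = 4s^3 = 1.6×10⁻¹¹
s = 1.6×10⁻⁴ mol/L
[Ag⁺] = 2s = 3.2×10⁻⁴ mol/L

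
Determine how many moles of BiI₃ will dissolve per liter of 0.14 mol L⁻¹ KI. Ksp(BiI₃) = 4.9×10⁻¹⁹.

BiI₃(s) ⇌ Bi³⁺(aq) + 3 I⁻(aq)
Let s be the solubility of BiI₃ here. The common ion gives [I⁻] ≈ 0.14 mol L⁻¹, and [Bi³⁺] = s.
Ksp = [Bi³⁺][I⁻]^3 = s(0.14)^3
s = 4.9×10⁻¹⁹ / (0.14)^3 = 1.8×10⁻¹⁶
s = 1.8×10⁻¹⁶ mol L⁻¹

1.8×10⁻¹⁶ M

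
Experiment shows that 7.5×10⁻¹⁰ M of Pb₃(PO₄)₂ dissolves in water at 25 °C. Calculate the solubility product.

Pb₃(PO₄)₂(s) ⇌ 3 Pb²⁺(aq) + 2 PO₄³⁻(aq)
For each mole of Pb₃(PO₄)₂ that dissolves per liter, [Pb²⁺] = 3s and [PO₄³⁻] = 2s; let s denote this solubility.
Ksp = [Pb²⁺]^3[PO₄³⁻]^2 = (3s)^3 · (2s)^2 = 108s^5
Ksp = 108 × (7.5×10⁻¹⁰)^5 = 2.6×10⁻⁴⁴

Ksp = 2.6×10⁻⁴⁴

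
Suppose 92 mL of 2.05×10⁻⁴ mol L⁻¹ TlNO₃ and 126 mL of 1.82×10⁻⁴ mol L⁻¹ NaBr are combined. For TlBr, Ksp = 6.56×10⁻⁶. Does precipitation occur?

No

Total volume after mixing = 92 + 126 = 218 mL.
[Tl⁺] = (2.05×10⁻⁴)(92)/218 = 8.65×10⁻⁵ mol L⁻¹
[Br⁻] = (1.82×10⁻⁴)(126)/218 = 1.05×10⁻⁴ mol L⁻¹
Q = [Tl⁺][Br⁻] = 9.10×10⁻⁹
Since Q (9.10×10⁻⁹) is less than Ksp (6.56×10⁻⁶), no TlBr precipitates.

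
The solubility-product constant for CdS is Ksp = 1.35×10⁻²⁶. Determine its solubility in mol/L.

CdS(s) ⇌ Cd²⁺(aq) + S²⁻(aq)
Let s be the molar solubility. Then [Cd²⁺] = s and [S²⁻] = s.
Ksp = [Cd²⁺][S²⁻] = s · s = s^2
s^2 = 1.35×10⁻²⁶
s = 1.16×10⁻¹³ M

1.16×10⁻¹³ M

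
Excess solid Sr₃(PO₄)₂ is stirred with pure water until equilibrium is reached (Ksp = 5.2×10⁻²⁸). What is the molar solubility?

Sr₃(PO₄)₂(s) ⇌ 3 Sr²⁺(aq) + 2 PO₄³⁻(aq)
For each mole of Sr₃(PO₄)₂ that dissolves per liter, [Sr²⁺] = 3s and [PO₄³⁻] = 2s; let s denote this solubility.
Ksp = [Sr²⁺]^3[PO₄³⁻]^2 = (3s)^3 · (2s)^2 = 108s^5
108s^5 = 5.2×10⁻²⁸  ⇒  s^5 = 4.8×10⁻³⁰
s = 1.4×10⁻⁶ mol L⁻¹

1.4×10⁻⁶ M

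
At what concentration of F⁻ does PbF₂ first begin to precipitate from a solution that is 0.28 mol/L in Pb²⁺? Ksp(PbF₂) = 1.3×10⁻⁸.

A salt starts to precipitate once the ion product Q reaches its Ksp.
PbF₂(s) ⇌ Pb²⁺(aq) + 2 F⁻(aq)
Ksp = [Pb²⁺][F⁻]^2 = [F⁻]^2(0.28)
[F⁻]^2 = 1.3×10⁻⁸ / (0.28) = 4.6×10⁻⁸
[F⁻] = 2.2×10⁻⁴ mol/L

2.2×10⁻⁴ M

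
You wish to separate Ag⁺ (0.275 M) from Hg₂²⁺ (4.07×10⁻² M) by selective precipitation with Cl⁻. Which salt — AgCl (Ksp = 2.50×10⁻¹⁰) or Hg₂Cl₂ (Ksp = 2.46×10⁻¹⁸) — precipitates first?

AgCl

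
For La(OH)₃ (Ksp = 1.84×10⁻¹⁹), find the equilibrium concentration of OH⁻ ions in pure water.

2.73×10⁻⁵ M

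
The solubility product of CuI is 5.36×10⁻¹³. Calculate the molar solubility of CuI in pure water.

7.32×10⁻⁷ M

CuI(s) ⇌ Cu⁺(aq) + I⁻(aq)
If s mol/L of CuI dissolves, [Cu⁺] = s and [I⁻] = s.
Ksp = [Cu⁺][I⁻] = s · s = s^2
s^2 = 5.36×10⁻¹³
Taking the 2nd root, s = 7.32×10⁻⁷ mol/L.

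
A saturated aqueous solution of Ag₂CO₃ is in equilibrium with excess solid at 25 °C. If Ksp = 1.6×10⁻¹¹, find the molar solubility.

1.6×10⁻⁴ M

Ag₂CO₃(s) ⇌ 2 Ag⁺(aq) + CO₃²⁻(aq)
Call the molar solubility s, so that [Ag⁺] = 2s and [CO₃²⁻] = s.
Ksp = [Ag⁺]^2[CO₃²⁻] = (2s)^2 · s = 4s^3
4s^3 = 1.6×10⁻¹¹  ⇒  s^3 = 4.0×10⁻¹²
s = (4.0×10⁻¹²)^(1/3) = 1.6×10⁻⁴ mol L⁻¹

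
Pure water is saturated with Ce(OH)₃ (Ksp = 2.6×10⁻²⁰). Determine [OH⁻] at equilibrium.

1.7×10⁻⁵ M

Ce(OH)₃(s) ⇌ Ce³⁺(aq) + 3 OH⁻(aq)
Let s be the molar solubility. Then [Ce³⁺] = s and [OH⁻] = 3s.
Ksp = [Ce³⁺][OH⁻]^3 = s · (3s)^3 = 27s^4 = 2.6×10⁻²⁰
s = 5.6×10⁻⁶ mol/L
[OH⁻] = 3s = 1.7×10⁻⁵ mol/L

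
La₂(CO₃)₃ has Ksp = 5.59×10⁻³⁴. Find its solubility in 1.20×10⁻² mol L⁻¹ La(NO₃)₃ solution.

5.24×10⁻¹¹ M

La₂(CO₃)₃(s) ⇌ 2 La³⁺(aq) + 3 CO₃²⁻(aq)
The solution already contains La³⁺ at 1.20×10⁻² mol L⁻¹. Let s be the molar solubility of La₂(CO₃)₃.
[La³⁺] ≈ 1.20×10⁻² mol L⁻¹ (common ion dominates); [CO₃²⁻] = 3s.
Ksp = [La³⁺]^2[CO₃²⁻]^3 = (1.20×10⁻²)^2(3s)^3
(3s)^3 = 5.59×10⁻³⁴ / (1.20×10⁻²)^2 = 3.88×10⁻³⁰
s = 5.24×10⁻¹¹ mol L⁻¹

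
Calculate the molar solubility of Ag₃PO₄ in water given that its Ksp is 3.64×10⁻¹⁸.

Ag₃PO₄(s) ⇌ 3 Ag⁺(aq) + PO₄³⁻(aq)
Call the molar solubility s, so that [Ag⁺] = 3s and [PO₄³⁻] = s.
Ksp = [Ag⁺]^3[PO₄³⁻] = (3s)^3 · s = 27s^4
27s^4 = 3.64×10⁻¹⁸  ⇒  s^4 = 1.35×10⁻¹⁹
s = 1.92×10⁻⁵ mol/L

1.92×10⁻⁵ M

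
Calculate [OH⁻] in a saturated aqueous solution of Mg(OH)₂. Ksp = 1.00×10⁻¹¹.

Mg(OH)₂(s) ⇌ Mg²⁺(aq) + 2 OH⁻(aq)
For each mole of Mg(OH)₂ that dissolves per liter, [Mg²⁺] = s and [OH⁻] = 2s; let s denote this solubility.
Ksp = [Mg²⁺][OH⁻]^2 = s · (2s)^2 = 4s^3 = 1.00×10⁻¹¹
s = 1.36×10⁻⁴ M
[OH⁻] = 2s = 2.71×10⁻⁴ M

2.71×10⁻⁴ M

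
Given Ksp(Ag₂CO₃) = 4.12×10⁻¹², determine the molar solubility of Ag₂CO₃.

1.01×10⁻⁴ M

Ag₂CO₃(s) ⇌ 2 Ag⁺(aq) + CO₃²⁻(aq)
For each mole of Ag₂CO₃ that dissolves per liter, [Ag⁺] = 2s and [CO₃²⁻] = s; let s denote this solubility.
Ksp = [Ag⁺]^2[CO₃²⁻] = (2s)^2 · s = 4s^3
4s^3 = 4.12×10⁻¹²  ⇒  s^3 = 1.03×10⁻¹²
s = 1.01×10⁻⁴ M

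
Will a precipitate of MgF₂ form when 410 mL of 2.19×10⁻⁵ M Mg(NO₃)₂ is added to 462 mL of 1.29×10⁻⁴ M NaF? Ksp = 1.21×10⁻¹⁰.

After mixing, V = 410 mL + 462 mL = 872 mL.
[Mg²⁺] = (2.19×10⁻⁵)(410)/872 = 1.03×10⁻⁵ M
[F⁻] = (1.29×10⁻⁴)(462)/872 = 6.83×10⁻⁵ M
Q = [Mg²⁺][F⁻]^2 = 4.81×10⁻¹⁴
Q = 4.81×10⁻¹⁴ < Ksp = 1.21×10⁻¹⁰, so the solution is unsaturated and no precipitate forms.

No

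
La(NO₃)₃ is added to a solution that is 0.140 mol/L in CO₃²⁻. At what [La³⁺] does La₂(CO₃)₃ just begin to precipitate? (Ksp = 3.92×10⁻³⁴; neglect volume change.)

3.78×10⁻¹⁶ M

Each salt precipitates once Q = Ksp for that salt.
La₂(CO₃)₃(s) ⇌ 2 La³⁺(aq) + 3 CO₃²⁻(aq)
Ksp = [La³⁺]^2[CO₃²⁻]^3 = [La³⁺]^2(0.140)^3
[La³⁺]^2 = 3.92×10⁻³⁴ / (0.140)^3 = 1.43×10⁻³¹
[La³⁺] = 3.78×10⁻¹⁶ mol/L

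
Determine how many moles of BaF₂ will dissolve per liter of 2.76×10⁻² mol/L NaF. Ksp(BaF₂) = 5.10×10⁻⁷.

BaF₂(s) ⇌ Ba²⁺(aq) + 2 F⁻(aq)
The solution already contains F⁻ at 2.76×10⁻² mol/L. Let s be the molar solubility of BaF₂.
[F⁻] ≈ 2.76×10⁻² mol/L (common ion dominates); [Ba²⁺] = s.
Ksp = [Ba²⁺][F⁻]^2 = s(2.76×10⁻²)^2
s = 5.10×10⁻⁷ / (2.76×10⁻²)^2 = 6.70×10⁻⁴
s = 6.70×10⁻⁴ mol/L

6.70×10⁻⁴ M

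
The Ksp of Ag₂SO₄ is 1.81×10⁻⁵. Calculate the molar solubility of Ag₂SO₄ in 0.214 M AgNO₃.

3.95×10⁻⁴ M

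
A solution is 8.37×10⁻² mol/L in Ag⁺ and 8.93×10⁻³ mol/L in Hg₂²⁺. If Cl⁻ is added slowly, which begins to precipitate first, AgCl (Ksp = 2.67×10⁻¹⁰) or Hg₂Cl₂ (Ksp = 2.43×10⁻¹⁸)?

Precipitation begins when Q = Ksp.
For AgCl: [Cl⁻] = (Ksp/[Ag⁺]) = 3.19×10⁻⁹ mol/L
For Hg₂Cl₂: [Cl⁻] = (Ksp/[Hg₂²⁺])^(1/2) = 1.65×10⁻⁸ mol/L
AgCl requires the lower [Cl⁻], so it precipitates first.

AgCl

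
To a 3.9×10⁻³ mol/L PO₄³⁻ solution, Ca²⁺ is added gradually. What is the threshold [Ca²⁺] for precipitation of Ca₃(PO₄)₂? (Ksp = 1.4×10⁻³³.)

The threshold for precipitation is Q = Ksp.
Ca₃(PO₄)₂(s) ⇌ 3 Ca²⁺(aq) + 2 PO₄³⁻(aq)
Ksp = [Ca²⁺]^3[PO₄³⁻]^2 = [Ca²⁺]^3(3.9×10⁻³)^2
[Ca²⁺]^3 = 1.4×10⁻³³ / (3.9×10⁻³)^2 = 9.2×10⁻²⁹
[Ca²⁺] = 4.5×10⁻¹⁰ mol/L

4.5×10⁻¹⁰ M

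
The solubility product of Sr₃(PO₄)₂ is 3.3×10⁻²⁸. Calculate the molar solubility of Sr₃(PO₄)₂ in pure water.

1.3×10⁻⁶ M

Sr₃(PO₄)₂(s) ⇌ 3 Sr²⁺(aq) + 2 PO₄³⁻(aq)
Call the molar solubility s, so that [Sr²⁺] = 3s and [PO₄³⁻] = 2s.
Ksp = [Sr²⁺]^3[PO₄³⁻]^2 = (3s)^3 · (2s)^2 = 108s^5
108s^5 = 3.3×10⁻²⁸  ⇒  s^5 = 3.1×10⁻³⁰
s = 1.3×10⁻⁶ mol/L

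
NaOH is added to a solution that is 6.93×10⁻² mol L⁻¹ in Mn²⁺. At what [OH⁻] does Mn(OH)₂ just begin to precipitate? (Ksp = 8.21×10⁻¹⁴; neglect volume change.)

1.09×10⁻⁶ M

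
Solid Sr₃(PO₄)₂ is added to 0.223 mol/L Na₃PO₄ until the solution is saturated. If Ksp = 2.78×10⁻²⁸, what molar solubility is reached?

Sr₃(PO₄)₂(s) ⇌ 3 Sr²⁺(aq) + 2 PO₄³⁻(aq)
PO₄³⁻ is already present at 0.223 mol/L. If s mol/L of Sr₃(PO₄)₂ dissolves, [Sr²⁺] = 3s while [PO₄³⁻] ≈ 0.223 mol/L.
Ksp = [Sr²⁺]^3[PO₄³⁻]^2 = (3s)^3(0.223)^2
(3s)^3 = 2.78×10⁻²⁸ / (0.223)^2 = 5.59×10⁻²⁷
s = 5.92×10⁻¹⁰ mol/L

5.92×10⁻¹⁰ M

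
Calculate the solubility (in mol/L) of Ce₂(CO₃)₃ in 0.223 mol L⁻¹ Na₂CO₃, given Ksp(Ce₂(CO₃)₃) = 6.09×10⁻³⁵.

3.71×10⁻¹⁷ M

Ce₂(CO₃)₃(s) ⇌ 2 Ce³⁺(aq) + 3 CO₃²⁻(aq)
Let s be the solubility of Ce₂(CO₃)₃ here. The common ion gives [CO₃²⁻] ≈ 0.223 mol L⁻¹, and [Ce³⁺] = 2s.
Ksp = [Ce³⁺]^2[CO₃²⁻]^3 = (2s)^2(0.223)^3
(2s)^2 = 6.09×10⁻³⁵ / (0.223)^3 = 5.49×10⁻³³
s = 3.71×10⁻¹⁷ mol L⁻¹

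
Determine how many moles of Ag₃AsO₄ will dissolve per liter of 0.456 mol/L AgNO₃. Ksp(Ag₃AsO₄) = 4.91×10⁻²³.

Ag₃AsO₄(s) ⇌ 3 Ag⁺(aq) + AsO₄³⁻(aq)
The solution already contains Ag⁺ at 0.456 mol/L. Let s be the molar solubility of Ag₃AsO₄.
[Ag⁺] ≈ 0.456 mol/L (common ion dominates); [AsO₄³⁻] = s.
Ksp = [Ag⁺]^3[AsO₄³⁻] = (0.456)^3s
s = 4.91×10⁻²³ / (0.456)^3 = 5.18×10⁻²²
s = 5.18×10⁻²² mol/L

5.18×10⁻²² M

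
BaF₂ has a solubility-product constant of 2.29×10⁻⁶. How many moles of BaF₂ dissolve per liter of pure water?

8.30×10⁻³ M

BaF₂(s) ⇌ Ba²⁺(aq) + 2 F⁻(aq)
If s mol/L of BaF₂ dissolves, [Ba²⁺] = s and [F⁻] = 2s.
Ksp = [Ba²⁺][F⁻]^2 = s · (2s)^2 = 4s^3
4s^3 = 2.29×10⁻⁶  ⇒  s^3 = 5.73×10⁻⁷
s = 8.30×10⁻³ mol L⁻¹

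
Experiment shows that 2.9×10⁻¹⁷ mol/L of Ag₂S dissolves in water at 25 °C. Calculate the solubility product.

Ag₂S(s) ⇌ 2 Ag⁺(aq) + S²⁻(aq)
Call the molar solubility s, so that [Ag⁺] = 2s and [S²⁻] = s.
Ksp = [Ag⁺]^2[S²⁻] = (2s)^2 · s = 4s^3
Ksp = 4 × (2.9×10⁻¹⁷)^3 = 9.8×10⁻⁵⁰

Ksp = 9.8×10⁻⁵⁰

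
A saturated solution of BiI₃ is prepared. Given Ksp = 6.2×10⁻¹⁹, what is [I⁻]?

3.7×10⁻⁵ M

BiI₃(s) ⇌ Bi³⁺(aq) + 3 I⁻(aq)
Let s be the molar solubility. Then [Bi³⁺] = s and [I⁻] = 3s.
Ksp = [Bi³⁺][I⁻]^3 = s · (3s)^3 = 27s^4 = 6.2×10⁻¹⁹
s = 1.2×10⁻⁵ mol/L
[I⁻] = 3s = 3.7×10⁻⁵ mol/L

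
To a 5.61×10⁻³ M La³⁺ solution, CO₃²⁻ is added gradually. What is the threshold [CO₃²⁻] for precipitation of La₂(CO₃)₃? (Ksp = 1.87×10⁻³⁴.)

1.81×10⁻¹⁰ M

The threshold for precipitation is Q = Ksp.
La₂(CO₃)₃(s) ⇌ 2 La³⁺(aq) + 3 CO₃²⁻(aq)
Ksp = [La³⁺]^2[CO₃²⁻]^3 = [CO₃²⁻]^3(5.61×10⁻³)^2
[CO₃²⁻]^3 = 1.87×10⁻³⁴ / (5.61×10⁻³)^2 = 5.94×10⁻³⁰
[CO₃²⁻] = 1.81×10⁻¹⁰ M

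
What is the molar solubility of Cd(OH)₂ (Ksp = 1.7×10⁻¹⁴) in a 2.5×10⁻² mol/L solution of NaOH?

2.7×10⁻¹¹ M

Cd(OH)₂(s) ⇌ Cd²⁺(aq) + 2 OH⁻(aq)
Let s be the solubility of Cd(OH)₂ here. The common ion gives [OH⁻] ≈ 2.5×10⁻² mol/L, and [Cd²⁺] = s.
Ksp = [Cd²⁺][OH⁻]^2 = s(2.5×10⁻²)^2
s = 1.7×10⁻¹⁴ / (2.5×10⁻²)^2 = 2.7×10⁻¹¹
s = 2.7×10⁻¹¹ mol/L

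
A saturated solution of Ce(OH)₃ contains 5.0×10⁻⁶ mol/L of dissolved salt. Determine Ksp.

Ksp = 1.7×10⁻²⁰

Ce(OH)₃(s) ⇌ Ce³⁺(aq) + 3 OH⁻(aq)
If s mol/L of Ce(OH)₃ dissolves, [Ce³⁺] = s and [OH⁻] = 3s.
Ksp = [Ce³⁺][OH⁻]^3 = s · (3s)^3 = 27s^4
Ksp = 27 × (5.0×10⁻⁶)^4 = 1.7×10⁻²⁰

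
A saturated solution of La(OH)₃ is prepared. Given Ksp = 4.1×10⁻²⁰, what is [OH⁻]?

1.9×10⁻⁵ M

La(OH)₃(s) ⇌ La³⁺(aq) + 3 OH⁻(aq)
With molar solubility s: [La³⁺] = s, [OH⁻] = 3s.
Ksp = [La³⁺][OH⁻]^3 = s · (3s)^3 = 27s^4 = 4.1×10⁻²⁰
s = 6.2×10⁻⁶ mol/L
[OH⁻] = 3s = 1.9×10⁻⁵ mol/L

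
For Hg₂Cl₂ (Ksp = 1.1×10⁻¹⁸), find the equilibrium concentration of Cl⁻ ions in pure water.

Hg₂Cl₂(s) ⇌ Hg₂²⁺(aq) + 2 Cl⁻(aq)
Call the molar solubility s, so that [Hg₂²⁺] = s and [Cl⁻] = 2s.
Ksp = [Hg₂²⁺][Cl⁻]^2 = s · (2s)^2 = 4s^3 = 1.1×10⁻¹⁸
s = 6.5×10⁻⁷ M
[Cl⁻] = 2s = 1.3×10⁻⁶ M

1.3×10⁻⁶ M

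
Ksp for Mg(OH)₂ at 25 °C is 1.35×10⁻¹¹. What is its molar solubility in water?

Mg(OH)₂(s) ⇌ Mg²⁺(aq) + 2 OH⁻(aq)
For each mole of Mg(OH)₂ that dissolves per liter, [Mg²⁺] = s and [OH⁻] = 2s; let s denote this solubility.
Ksp = [Mg²⁺][OH⁻]^2 = s · (2s)^2 = 4s^3
4s^3 = 1.35×10⁻¹¹  ⇒  s^3 = 3.38×10⁻¹²
Taking the 3rd root, s = 1.50×10⁻⁴ M.

1.50×10⁻⁴ M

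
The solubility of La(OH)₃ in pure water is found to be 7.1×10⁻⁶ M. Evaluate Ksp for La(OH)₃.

Ksp = 6.9×10⁻²⁰

La(OH)₃(s) ⇌ La³⁺(aq) + 3 OH⁻(aq)
Call the molar solubility s, so that [La³⁺] = s and [OH⁻] = 3s.
Ksp = [La³⁺][OH⁻]^3 = s · (3s)^3 = 27s^4
Ksp = 27 × (7.1×10⁻⁶)^4 = 6.9×10⁻²⁰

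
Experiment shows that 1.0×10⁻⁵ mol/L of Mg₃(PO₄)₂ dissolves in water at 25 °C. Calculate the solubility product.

Ksp = 1.1×10⁻²³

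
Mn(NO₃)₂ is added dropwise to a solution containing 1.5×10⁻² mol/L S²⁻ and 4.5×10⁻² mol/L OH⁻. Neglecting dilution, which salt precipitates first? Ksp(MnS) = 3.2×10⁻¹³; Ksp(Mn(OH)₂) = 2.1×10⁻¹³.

Precipitation of each salt begins when its ion product equals Ksp.
For MnS: [Mn²⁺] = (Ksp/[S²⁻]) = 2.1×10⁻¹¹ mol/L
For Mn(OH)₂: [Mn²⁺] = (Ksp/[OH⁻]^2) = 1.0×10⁻¹⁰ mol/L
Since MnS needs less Mn²⁺ to reach saturation, it precipitates first.

MnS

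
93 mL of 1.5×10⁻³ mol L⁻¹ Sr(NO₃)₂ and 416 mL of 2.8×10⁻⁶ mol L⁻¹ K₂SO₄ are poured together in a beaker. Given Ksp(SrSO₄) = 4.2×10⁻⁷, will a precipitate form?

The combined volume is 509 mL.
[Sr²⁺] = (1.5×10⁻³)(93)/509 = 2.7×10⁻⁴ mol L⁻¹
[SO₄²⁻] = (2.8×10⁻⁶)(416)/509 = 2.3×10⁻⁶ mol L⁻¹
Q = [Sr²⁺][SO₄²⁻] = 6.3×10⁻¹⁰
Q = 6.3×10⁻¹⁰ < Ksp = 4.2×10⁻⁷, so the solution is unsaturated and no precipitate forms.

No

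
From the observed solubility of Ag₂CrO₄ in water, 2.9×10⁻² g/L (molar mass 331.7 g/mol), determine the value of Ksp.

Convert to molarity: s = 2.9×10⁻² / 331.7 = 8.743×10⁻⁵ mol/L
Ag₂CrO₄(s) ⇌ 2 Ag⁺(aq) + CrO₄²⁻(aq)
For each mole of Ag₂CrO₄ that dissolves per liter, [Ag⁺] = 2s and [CrO₄²⁻] = s; let s denote this solubility.
Ksp = [Ag⁺]^2[CrO₄²⁻] = (2s)^2 · s = 4s^3
Ksp = 4 × (8.743×10⁻⁵)^3 = 2.7×10⁻¹²

Ksp = 2.7×10⁻¹²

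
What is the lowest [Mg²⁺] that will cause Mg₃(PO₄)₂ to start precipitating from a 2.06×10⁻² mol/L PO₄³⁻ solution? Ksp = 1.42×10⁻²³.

3.22×10⁻⁷ M

A salt starts to precipitate once the ion product Q reaches its Ksp.
Mg₃(PO₄)₂(s) ⇌ 3 Mg²⁺(aq) + 2 PO₄³⁻(aq)
Ksp = [Mg²⁺]^3[PO₄³⁻]^2 = [Mg²⁺]^3(2.06×10⁻²)^2
[Mg²⁺]^3 = 1.42×10⁻²³ / (2.06×10⁻²)^2 = 3.35×10⁻²⁰
[Mg²⁺] = 3.22×10⁻⁷ mol/L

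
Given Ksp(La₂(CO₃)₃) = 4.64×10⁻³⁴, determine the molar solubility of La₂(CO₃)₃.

8.45×10⁻⁸ M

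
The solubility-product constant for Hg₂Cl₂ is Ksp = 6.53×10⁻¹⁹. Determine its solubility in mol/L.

Hg₂Cl₂(s) ⇌ Hg₂²⁺(aq) + 2 Cl⁻(aq)
Let s be the molar solubility. Then [Hg₂²⁺] = s and [Cl⁻] = 2s.
Ksp = [Hg₂²⁺][Cl⁻]^2 = s · (2s)^2 = 4s^3
4s^3 = 6.53×10⁻¹⁹  ⇒  s^3 = 1.63×10⁻¹⁹
s = 5.47×10⁻⁷ M

5.47×10⁻⁷ M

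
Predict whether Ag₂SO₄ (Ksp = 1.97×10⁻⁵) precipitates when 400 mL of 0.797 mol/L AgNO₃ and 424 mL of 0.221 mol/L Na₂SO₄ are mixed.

After mixing, V = 400 mL + 424 mL = 824 mL.
[Ag⁺] = (0.797)(400)/824 = 0.387 mol/L
[SO₄²⁻] = (0.221)(424)/824 = 0.114 mol/L
Q = [Ag⁺]^2[SO₄²⁻] = 1.70×10⁻²
Because Q > Ksp (1.70×10⁻² vs 1.97×10⁻⁵), a precipitate of Ag₂SO₄ forms.

Yes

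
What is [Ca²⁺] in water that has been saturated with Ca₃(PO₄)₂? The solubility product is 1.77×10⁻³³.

3.31×10⁻⁷ M

Ca₃(PO₄)₂(s) ⇌ 3 Ca²⁺(aq) + 2 PO₄³⁻(aq)
For each mole of Ca₃(PO₄)₂ that dissolves per liter, [Ca²⁺] = 3s and [PO₄³⁻] = 2s; let s denote this solubility.
Ksp = [Ca²⁺]^3[PO₄³⁻]^2 = (3s)^3 · (2s)^2 = 108s^5 = 1.77×10⁻³³
s = 1.10×10⁻⁷ mol L⁻¹
[Ca²⁺] = 3s = 3.31×10⁻⁷ mol L⁻¹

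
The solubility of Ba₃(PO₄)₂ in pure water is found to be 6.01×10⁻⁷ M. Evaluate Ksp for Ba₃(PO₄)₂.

Ksp = 8.47×10⁻³⁰

Ba₃(PO₄)₂(s) ⇌ 3 Ba²⁺(aq) + 2 PO₄³⁻(aq)
Let s be the molar solubility. Then [Ba²⁺] = 3s and [PO₄³⁻] = 2s.
Ksp = [Ba²⁺]^3[PO₄³⁻]^2 = (3s)^3 · (2s)^2 = 108s^5
Ksp = 108 × (6.01×10⁻⁷)^5 = 8.47×10⁻³⁰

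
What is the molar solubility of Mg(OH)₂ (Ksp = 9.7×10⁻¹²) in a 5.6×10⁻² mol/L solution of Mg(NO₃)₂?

6.6×10⁻⁶ M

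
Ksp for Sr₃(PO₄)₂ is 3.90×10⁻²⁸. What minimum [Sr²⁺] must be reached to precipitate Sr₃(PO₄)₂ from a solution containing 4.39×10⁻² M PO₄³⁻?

Precipitation of each salt begins when its ion product equals Ksp.
Sr₃(PO₄)₂(s) ⇌ 3 Sr²⁺(aq) + 2 PO₄³⁻(aq)
Ksp = [Sr²⁺]^3[PO₄³⁻]^2 = [Sr²⁺]^3(4.39×10⁻²)^2
[Sr²⁺]^3 = 3.90×10⁻²⁸ / (4.39×10⁻²)^2 = 2.02×10⁻²⁵
[Sr²⁺] = 5.87×10⁻⁹ M

5.87×10⁻⁹ M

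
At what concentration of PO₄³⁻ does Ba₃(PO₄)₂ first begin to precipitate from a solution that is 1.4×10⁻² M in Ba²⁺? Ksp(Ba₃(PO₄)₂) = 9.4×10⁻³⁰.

1.9×10⁻¹² M

The threshold for precipitation is Q = Ksp.
Ba₃(PO₄)₂(s) ⇌ 3 Ba²⁺(aq) + 2 PO₄³⁻(aq)
Ksp = [Ba²⁺]^3[PO₄³⁻]^2 = [PO₄³⁻]^2(1.4×10⁻²)^3
[PO₄³⁻]^2 = 9.4×10⁻³⁰ / (1.4×10⁻²)^3 = 3.4×10⁻²⁴
[PO₄³⁻] = 1.9×10⁻¹² M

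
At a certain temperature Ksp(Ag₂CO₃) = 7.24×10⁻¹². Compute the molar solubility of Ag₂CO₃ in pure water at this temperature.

Ag₂CO₃(s) ⇌ 2 Ag⁺(aq) + CO₃²⁻(aq)
Call the molar solubility s, so that [Ag⁺] = 2s and [CO₃²⁻] = s.
Ksp = [Ag⁺]^2[CO₃²⁻] = (2s)^2 · s = 4s^3
4s^3 = 7.24×10⁻¹²  ⇒  s^3 = 1.81×10⁻¹²
s = (1.81×10⁻¹²)^(1/3) = 1.22×10⁻⁴ mol L⁻¹

1.22×10⁻⁴ M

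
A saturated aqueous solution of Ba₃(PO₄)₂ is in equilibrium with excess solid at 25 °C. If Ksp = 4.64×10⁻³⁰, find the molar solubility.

5.33×10⁻⁷ M

Ba₃(PO₄)₂(s) ⇌ 3 Ba²⁺(aq) + 2 PO₄³⁻(aq)
If s mol/L of Ba₃(PO₄)₂ dissolves, [Ba²⁺] = 3s and [PO₄³⁻] = 2s.
Ksp = [Ba²⁺]^3[PO₄³⁻]^2 = (3s)^3 · (2s)^2 = 108s^5
108s^5 = 4.64×10⁻³⁰  ⇒  s^5 = 4.30×10⁻³²
Taking the 5th root, s = 5.33×10⁻⁷ M.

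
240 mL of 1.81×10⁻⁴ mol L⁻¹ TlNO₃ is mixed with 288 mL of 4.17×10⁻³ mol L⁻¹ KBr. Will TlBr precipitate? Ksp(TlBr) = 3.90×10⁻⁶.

No

After mixing, V = 240 mL + 288 mL = 528 mL.
[Tl⁺] = (1.81×10⁻⁴)(240)/528 = 8.23×10⁻⁵ mol L⁻¹
[Br⁻] = (4.17×10⁻³)(288)/528 = 2.27×10⁻³ mol L⁻¹
Q = [Tl⁺][Br⁻] = 1.87×10⁻⁷
Q = 1.87×10⁻⁷ < Ksp = 3.90×10⁻⁶, so the solution is unsaturated and no precipitate forms.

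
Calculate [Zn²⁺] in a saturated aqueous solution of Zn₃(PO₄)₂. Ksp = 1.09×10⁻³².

4.76×10⁻⁷ M

Zn₃(PO₄)₂(s) ⇌ 3 Zn²⁺(aq) + 2 PO₄³⁻(aq)
For each mole of Zn₃(PO₄)₂ that dissolves per liter, [Zn²⁺] = 3s and [PO₄³⁻] = 2s; let s denote this solubility.
Ksp = [Zn²⁺]^3[PO₄³⁻]^2 = (3s)^3 · (2s)^2 = 108s^5 = 1.09×10⁻³²
s = 1.59×10⁻⁷ mol L⁻¹
[Zn²⁺] = 3s = 4.76×10⁻⁷ mol L⁻¹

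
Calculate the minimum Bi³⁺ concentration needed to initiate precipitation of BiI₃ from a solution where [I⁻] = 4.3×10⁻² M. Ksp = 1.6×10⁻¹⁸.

The threshold for precipitation is Q = Ksp.
BiI₃(s) ⇌ Bi³⁺(aq) + 3 I⁻(aq)
Ksp = [Bi³⁺][I⁻]^3 = [Bi³⁺](4.3×10⁻²)^3
[Bi³⁺] = 1.6×10⁻¹⁸ / (4.3×10⁻²)^3 = 2.0×10⁻¹⁴
[Bi³⁺] = 2.0×10⁻¹⁴ M

2.0×10⁻¹⁴ M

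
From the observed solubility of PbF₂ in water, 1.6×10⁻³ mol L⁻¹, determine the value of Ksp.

Ksp = 1.6×10⁻⁸

PbF₂(s) ⇌ Pb²⁺(aq) + 2 F⁻(aq)
Let s be the molar solubility. Then [Pb²⁺] = s and [F⁻] = 2s.
Ksp = [Pb²⁺][F⁻]^2 = s · (2s)^2 = 4s^3
Ksp = 4 × (1.6×10⁻³)^3 = 1.6×10⁻⁸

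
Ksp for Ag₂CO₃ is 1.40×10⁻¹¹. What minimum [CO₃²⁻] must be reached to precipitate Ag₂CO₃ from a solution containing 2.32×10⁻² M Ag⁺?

2.60×10⁻⁸ M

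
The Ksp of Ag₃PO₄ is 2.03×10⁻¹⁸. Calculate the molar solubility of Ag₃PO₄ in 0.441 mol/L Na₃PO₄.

Ag₃PO₄(s) ⇌ 3 Ag⁺(aq) + PO₄³⁻(aq)
The solution already contains PO₄³⁻ at 0.441 mol/L. Let s be the molar solubility of Ag₃PO₄.
[PO₄³⁻] ≈ 0.441 mol/L (common ion dominates); [Ag⁺] = 3s.
Ksp = [Ag⁺]^3[PO₄³⁻] = (3s)^3(0.441)
(3s)^3 = 2.03×10⁻¹⁸ / (0.441) = 4.60×10⁻¹⁸
s = 5.54×10⁻⁷ mol/L

5.54×10⁻⁷ M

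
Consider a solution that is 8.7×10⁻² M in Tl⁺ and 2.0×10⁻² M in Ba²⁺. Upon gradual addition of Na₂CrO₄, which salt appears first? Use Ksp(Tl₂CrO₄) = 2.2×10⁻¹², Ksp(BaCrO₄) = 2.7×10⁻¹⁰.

Tl₂CrO₄

Precipitation begins when Q = Ksp.
For Tl₂CrO₄: [CrO₄²⁻] = (Ksp/[Tl⁺]^2) = 2.9×10⁻¹⁰ M
For BaCrO₄: [CrO₄²⁻] = (Ksp/[Ba²⁺]) = 1.4×10⁻⁸ M
The smaller threshold [CrO₄²⁻] is reached first, so Tl₂CrO₄ precipitates first.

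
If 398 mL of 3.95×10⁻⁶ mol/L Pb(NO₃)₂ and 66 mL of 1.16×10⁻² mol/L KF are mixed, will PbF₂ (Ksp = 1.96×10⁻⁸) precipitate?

Total volume after mixing = 398 + 66 = 464 mL.
[Pb²⁺] = (3.95×10⁻⁶)(398)/464 = 3.39×10⁻⁶ mol/L
[F⁻] = (1.16×10⁻²)(66)/464 = 1.65×10⁻³ mol/L
Q = [Pb²⁺][F⁻]^2 = 9.22×10⁻¹²
Q < Ksp (9.22×10⁻¹² vs 1.96×10⁻⁸); the solution remains unsaturated and no precipitate forms.

No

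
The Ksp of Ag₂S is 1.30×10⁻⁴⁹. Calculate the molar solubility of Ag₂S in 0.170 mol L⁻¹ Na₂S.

Ag₂S(s) ⇌ 2 Ag⁺(aq) + S²⁻(aq)
S²⁻ is already present at 0.170 mol L⁻¹. If s mol/L of Ag₂S dissolves, [Ag⁺] = 2s while [S²⁻] ≈ 0.170 mol L⁻¹.
Ksp = [Ag⁺]^2[S²⁻] = (2s)^2(0.170)
(2s)^2 = 1.30×10⁻⁴⁹ / (0.170) = 7.65×10⁻⁴⁹
s = 4.37×10⁻²⁵ mol L⁻¹

4.37×10⁻²⁵ M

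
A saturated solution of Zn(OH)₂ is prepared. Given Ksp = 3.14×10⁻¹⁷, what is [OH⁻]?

3.97×10⁻⁶ M

Zn(OH)₂(s) ⇌ Zn²⁺(aq) + 2 OH⁻(aq)
Let s be the molar solubility. Then [Zn²⁺] = s and [OH⁻] = 2s.
Ksp = [Zn²⁺][OH⁻]^2 = s · (2s)^2 = 4s^3 = 3.14×10⁻¹⁷
s = 1.99×10⁻⁶ M
[OH⁻] = 2s = 3.97×10⁻⁶ M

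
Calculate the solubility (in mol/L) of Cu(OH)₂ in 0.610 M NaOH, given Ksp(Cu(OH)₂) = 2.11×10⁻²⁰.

5.67×10⁻²⁰ M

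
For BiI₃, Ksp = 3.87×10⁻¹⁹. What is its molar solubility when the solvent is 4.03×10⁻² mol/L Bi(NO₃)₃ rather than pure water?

7.09×10⁻⁷ M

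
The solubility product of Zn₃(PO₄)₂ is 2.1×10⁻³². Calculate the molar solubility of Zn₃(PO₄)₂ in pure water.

Zn₃(PO₄)₂(s) ⇌ 3 Zn²⁺(aq) + 2 PO₄³⁻(aq)
Let s be the molar solubility. Then [Zn²⁺] = 3s and [PO₄³⁻] = 2s.
Ksp = [Zn²⁺]^3[PO₄³⁻]^2 = (3s)^3 · (2s)^2 = 108s^5
108s^5 = 2.1×10⁻³²  ⇒  s^5 = 1.9×10⁻³⁴
Taking the 5th root, s = 1.8×10⁻⁷ M.

1.8×10⁻⁷ M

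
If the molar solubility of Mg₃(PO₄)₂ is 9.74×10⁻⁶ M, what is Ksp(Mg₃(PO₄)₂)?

Mg₃(PO₄)₂(s) ⇌ 3 Mg²⁺(aq) + 2 PO₄³⁻(aq)
For each mole of Mg₃(PO₄)₂ that dissolves per liter, [Mg²⁺] = 3s and [PO₄³⁻] = 2s; let s denote this solubility.
Ksp = [Mg²⁺]^3[PO₄³⁻]^2 = (3s)^3 · (2s)^2 = 108s^5
Ksp = 108 × (9.74×10⁻⁶)^5 = 9.47×10⁻²⁴

Ksp = 9.47×10⁻²⁴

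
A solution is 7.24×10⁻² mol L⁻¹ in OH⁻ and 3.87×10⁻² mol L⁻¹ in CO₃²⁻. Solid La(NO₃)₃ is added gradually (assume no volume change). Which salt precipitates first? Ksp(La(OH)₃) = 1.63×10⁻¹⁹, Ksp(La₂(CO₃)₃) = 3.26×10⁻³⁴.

Precipitation begins when Q = Ksp.
For La(OH)₃: [La³⁺] = (Ksp/[OH⁻]^3) = 4.30×10⁻¹⁶ mol L⁻¹
For La₂(CO₃)₃: [La³⁺] = (Ksp/[CO₃²⁻]^3)^(1/2) = 2.37×10⁻¹⁵ mol L⁻¹
The smaller threshold [La³⁺] is reached first, so La(OH)₃ precipitates first.

La(OH)₃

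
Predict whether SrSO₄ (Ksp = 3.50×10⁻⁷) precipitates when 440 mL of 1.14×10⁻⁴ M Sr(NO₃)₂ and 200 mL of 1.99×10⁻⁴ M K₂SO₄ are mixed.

After mixing, V = 440 mL + 200 mL = 640 mL.
[Sr²⁺] = (1.14×10⁻⁴)(440)/640 = 7.84×10⁻⁵ M
[SO₄²⁻] = (1.99×10⁻⁴)(200)/640 = 6.22×10⁻⁵ M
Q = [Sr²⁺][SO₄²⁻] = 4.87×10⁻⁹
Since Q (4.87×10⁻⁹) is less than Ksp (3.50×10⁻⁷), no SrSO₄ precipitates.

No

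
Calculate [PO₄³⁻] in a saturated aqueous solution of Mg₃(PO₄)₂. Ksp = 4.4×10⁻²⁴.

1.7×10⁻⁵ M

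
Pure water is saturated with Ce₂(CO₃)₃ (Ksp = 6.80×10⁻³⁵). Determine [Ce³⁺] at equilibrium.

1.15×10⁻⁷ M

Ce₂(CO₃)₃(s) ⇌ 2 Ce³⁺(aq) + 3 CO₃²⁻(aq)
If s mol/L of Ce₂(CO₃)₃ dissolves, [Ce³⁺] = 2s and [CO₃²⁻] = 3s.
Ksp = [Ce³⁺]^2[CO₃²⁻]^3 = (2s)^2 · (3s)^3 = 108s^5 = 6.80×10⁻³⁵
s = 5.75×10⁻⁸ mol/L
[Ce³⁺] = 2s = 1.15×10⁻⁷ mol/L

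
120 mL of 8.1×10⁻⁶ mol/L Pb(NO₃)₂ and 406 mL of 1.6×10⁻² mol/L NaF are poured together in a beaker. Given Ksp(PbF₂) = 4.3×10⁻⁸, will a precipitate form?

The combined volume is 526 mL.
[Pb²⁺] = (8.1×10⁻⁶)(120)/526 = 1.8×10⁻⁶ mol/L
[F⁻] = (1.6×10⁻²)(406)/526 = 1.2×10⁻² mol/L
Q = [Pb²⁺][F⁻]^2 = 2.8×10⁻¹⁰
Q = 2.8×10⁻¹⁰ < Ksp = 4.3×10⁻⁸, so the solution is unsaturated and no precipitate forms.

No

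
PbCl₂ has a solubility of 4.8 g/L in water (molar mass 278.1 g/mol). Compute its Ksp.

Convert to molarity: s = 4.8 / 278.1 = 1.726×10⁻² mol/L
PbCl₂(s) ⇌ Pb²⁺(aq) + 2 Cl⁻(aq)
With molar solubility s: [Pb²⁺] = s, [Cl⁻] = 2s.
Ksp = [Pb²⁺][Cl⁻]^2 = s · (2s)^2 = 4s^3
Ksp = 4 × (1.726×10⁻²)^3 = 2.1×10⁻⁵

Ksp = 2.1×10⁻⁵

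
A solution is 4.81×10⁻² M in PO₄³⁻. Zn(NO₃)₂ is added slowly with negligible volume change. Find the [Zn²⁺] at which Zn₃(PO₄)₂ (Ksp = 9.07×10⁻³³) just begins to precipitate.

1.58×10⁻¹⁰ M

The threshold for precipitation is Q = Ksp.
Zn₃(PO₄)₂(s) ⇌ 3 Zn²⁺(aq) + 2 PO₄³⁻(aq)
Ksp = [Zn²⁺]^3[PO₄³⁻]^2 = [Zn²⁺]^3(4.81×10⁻²)^2
[Zn²⁺]^3 = 9.07×10⁻³³ / (4.81×10⁻²)^2 = 3.92×10⁻³⁰
[Zn²⁺] = 1.58×10⁻¹⁰ M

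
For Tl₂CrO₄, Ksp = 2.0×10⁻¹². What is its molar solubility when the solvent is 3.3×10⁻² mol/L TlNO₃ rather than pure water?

1.8×10⁻⁹ M

Tl₂CrO₄(s) ⇌ 2 Tl⁺(aq) + CrO₄²⁻(aq)
With Tl⁺ already at 3.3×10⁻² mol/L and s small, take [Tl⁺] ≈ 3.3×10⁻² mol/L and [CrO₄²⁻] = s.
Ksp = [Tl⁺]^2[CrO₄²⁻] = (3.3×10⁻²)^2s
s = 2.0×10⁻¹² / (3.3×10⁻²)^2 = 1.8×10⁻⁹
s = 1.8×10⁻⁹ mol/L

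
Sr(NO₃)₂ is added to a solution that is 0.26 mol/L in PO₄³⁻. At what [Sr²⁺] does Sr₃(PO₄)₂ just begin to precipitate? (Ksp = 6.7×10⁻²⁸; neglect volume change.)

2.1×10⁻⁹ M

Precipitation begins when Q = Ksp.
Sr₃(PO₄)₂(s) ⇌ 3 Sr²⁺(aq) + 2 PO₄³⁻(aq)
Ksp = [Sr²⁺]^3[PO₄³⁻]^2 = [Sr²⁺]^3(0.26)^2
[Sr²⁺]^3 = 6.7×10⁻²⁸ / (0.26)^2 = 9.9×10⁻²⁷
[Sr²⁺] = 2.1×10⁻⁹ mol/L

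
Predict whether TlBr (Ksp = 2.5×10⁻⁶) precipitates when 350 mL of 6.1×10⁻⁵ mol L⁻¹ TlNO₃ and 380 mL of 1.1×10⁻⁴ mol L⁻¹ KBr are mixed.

Total volume after mixing = 350 + 380 = 730 mL.
[Tl⁺] = (6.1×10⁻⁵)(350)/730 = 2.9×10⁻⁵ mol L⁻¹
[Br⁻] = (1.1×10⁻⁴)(380)/730 = 5.7×10⁻⁵ mol L⁻¹
Q = [Tl⁺][Br⁻] = 1.7×10⁻⁹
Q < Ksp (1.7×10⁻⁹ vs 2.5×10⁻⁶); the solution remains unsaturated and no precipitate forms.

No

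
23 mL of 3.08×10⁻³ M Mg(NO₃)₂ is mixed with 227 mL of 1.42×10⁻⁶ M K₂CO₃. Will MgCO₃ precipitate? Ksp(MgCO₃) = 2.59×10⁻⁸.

Total volume after mixing = 23 + 227 = 250 mL.
[Mg²⁺] = (3.08×10⁻³)(23)/250 = 2.83×10⁻⁴ M
[CO₃²⁻] = (1.42×10⁻⁶)(227)/250 = 1.29×10⁻⁶ M
Q = [Mg²⁺][CO₃²⁻] = 3.65×10⁻¹⁰
Since Q (3.65×10⁻¹⁰) is less than Ksp (2.59×10⁻⁸), no MgCO₃ precipitates.

No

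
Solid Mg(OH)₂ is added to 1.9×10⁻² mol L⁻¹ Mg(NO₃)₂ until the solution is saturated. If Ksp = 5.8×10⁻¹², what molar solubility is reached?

8.7×10⁻⁶ M

Mg(OH)₂(s) ⇌ Mg²⁺(aq) + 2 OH⁻(aq)
With Mg²⁺ already at 1.9×10⁻² mol L⁻¹ and s small, take [Mg²⁺] ≈ 1.9×10⁻² mol L⁻¹ and [OH⁻] = 2s.
Ksp = [Mg²⁺][OH⁻]^2 = (1.9×10⁻²)(2s)^2
(2s)^2 = 5.8×10⁻¹² / (1.9×10⁻²) = 3.1×10⁻¹⁰
s = 8.7×10⁻⁶ mol L⁻¹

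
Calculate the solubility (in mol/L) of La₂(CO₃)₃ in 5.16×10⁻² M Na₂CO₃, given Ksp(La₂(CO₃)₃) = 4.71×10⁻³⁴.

La₂(CO₃)₃(s) ⇌ 2 La³⁺(aq) + 3 CO₃²⁻(aq)
Let s be the solubility of La₂(CO₃)₃ here. The common ion gives [CO₃²⁻] ≈ 5.16×10⁻² M, and [La³⁺] = 2s.
Ksp = [La³⁺]^2[CO₃²⁻]^3 = (2s)^2(5.16×10⁻²)^3
(2s)^2 = 4.71×10⁻³⁴ / (5.16×10⁻²)^3 = 3.43×10⁻³⁰
s = 9.26×10⁻¹⁶ M

9.26×10⁻¹⁶ M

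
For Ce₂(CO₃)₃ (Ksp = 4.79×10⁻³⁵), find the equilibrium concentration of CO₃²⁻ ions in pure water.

1.61×10⁻⁷ M

Ce₂(CO₃)₃(s) ⇌ 2 Ce³⁺(aq) + 3 CO₃²⁻(aq)
Let s be the molar solubility. Then [Ce³⁺] = 2s and [CO₃²⁻] = 3s.
Ksp = [Ce³⁺]^2[CO₃²⁻]^3 = (2s)^2 · (3s)^3 = 108s^5 = 4.79×10⁻³⁵
s = 5.36×10⁻⁸ M
[CO₃²⁻] = 3s = 1.61×10⁻⁷ M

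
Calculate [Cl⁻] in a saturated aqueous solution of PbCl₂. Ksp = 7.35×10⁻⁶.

2.45×10⁻² M

PbCl₂(s) ⇌ Pb²⁺(aq) + 2 Cl⁻(aq)
Let s be the molar solubility. Then [Pb²⁺] = s and [Cl⁻] = 2s.
Ksp = [Pb²⁺][Cl⁻]^2 = s · (2s)^2 = 4s^3 = 7.35×10⁻⁶
s = 1.22×10⁻² mol L⁻¹
[Cl⁻] = 2s = 2.45×10⁻² mol L⁻¹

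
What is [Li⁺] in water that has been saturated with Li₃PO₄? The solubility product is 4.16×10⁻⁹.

Li₃PO₄(s) ⇌ 3 Li⁺(aq) + PO₄³⁻(aq)
For each mole of Li₃PO₄ that dissolves per liter, [Li⁺] = 3s and [PO₄³⁻] = s; let s denote this solubility.
Ksp = [Li⁺]^3[PO₄³⁻] = (3s)^3 · s = 27s^4 = 4.16×10⁻⁹
s = 3.52×10⁻³ M
[Li⁺] = 3s = 1.06×10⁻² M

1.06×10⁻² M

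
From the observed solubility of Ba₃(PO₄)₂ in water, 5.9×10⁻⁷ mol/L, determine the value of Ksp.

Ksp = 7.7×10⁻³⁰

Ba₃(PO₄)₂(s) ⇌ 3 Ba²⁺(aq) + 2 PO₄³⁻(aq)
With molar solubility s: [Ba²⁺] = 3s, [PO₄³⁻] = 2s.
Ksp = [Ba²⁺]^3[PO₄³⁻]^2 = (3s)^3 · (2s)^2 = 108s^5
Ksp = 108 × (5.9×10⁻⁷)^5 = 7.7×10⁻³⁰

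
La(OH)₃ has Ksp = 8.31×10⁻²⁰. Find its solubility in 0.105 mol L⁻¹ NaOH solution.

7.18×10⁻¹⁷ M

La(OH)₃(s) ⇌ La³⁺(aq) + 3 OH⁻(aq)
With OH⁻ already at 0.105 mol L⁻¹ and s small, take [OH⁻] ≈ 0.105 mol L⁻¹ and [La³⁺] = s.
Ksp = [La³⁺][OH⁻]^3 = s(0.105)^3
s = 8.31×10⁻²⁰ / (0.105)^3 = 7.18×10⁻¹⁷
s = 7.18×10⁻¹⁷ mol L⁻¹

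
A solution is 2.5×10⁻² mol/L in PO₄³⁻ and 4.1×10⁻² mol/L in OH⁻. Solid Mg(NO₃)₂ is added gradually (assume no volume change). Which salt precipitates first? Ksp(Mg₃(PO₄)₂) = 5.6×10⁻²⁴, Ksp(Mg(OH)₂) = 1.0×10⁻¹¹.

Mg(OH)₂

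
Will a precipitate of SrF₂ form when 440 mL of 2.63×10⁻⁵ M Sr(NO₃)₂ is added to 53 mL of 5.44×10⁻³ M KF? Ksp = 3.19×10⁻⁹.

No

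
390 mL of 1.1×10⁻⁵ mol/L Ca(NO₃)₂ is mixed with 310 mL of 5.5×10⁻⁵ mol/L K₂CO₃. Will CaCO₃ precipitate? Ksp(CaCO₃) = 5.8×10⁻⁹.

No

Total volume after mixing = 390 + 310 = 700 mL.
[Ca²⁺] = (1.1×10⁻⁵)(390)/700 = 6.1×10⁻⁶ mol/L
[CO₃²⁻] = (5.5×10⁻⁵)(310)/700 = 2.4×10⁻⁵ mol/L
Q = [Ca²⁺][CO₃²⁻] = 1.5×10⁻¹⁰
Since Q (1.5×10⁻¹⁰) is less than Ksp (5.8×10⁻⁹), no CaCO₃ precipitates.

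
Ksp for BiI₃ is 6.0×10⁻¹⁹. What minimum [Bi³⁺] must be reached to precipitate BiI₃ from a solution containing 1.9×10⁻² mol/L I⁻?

8.7×10⁻¹⁴ M

Precipitation of each salt begins when its ion product equals Ksp.
BiI₃(s) ⇌ Bi³⁺(aq) + 3 I⁻(aq)
Ksp = [Bi³⁺][I⁻]^3 = [Bi³⁺](1.9×10⁻²)^3
[Bi³⁺] = 6.0×10⁻¹⁹ / (1.9×10⁻²)^3 = 8.7×10⁻¹⁴
[Bi³⁺] = 8.7×10⁻¹⁴ mol/L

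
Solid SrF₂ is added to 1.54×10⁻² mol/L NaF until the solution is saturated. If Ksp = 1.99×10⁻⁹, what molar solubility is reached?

8.39×10⁻⁶ M

SrF₂(s) ⇌ Sr²⁺(aq) + 2 F⁻(aq)
The solution already contains F⁻ at 1.54×10⁻² mol/L. Let s be the molar solubility of SrF₂.
[F⁻] ≈ 1.54×10⁻² mol/L (common ion dominates); [Sr²⁺] = s.
Ksp = [Sr²⁺][F⁻]^2 = s(1.54×10⁻²)^2
s = 1.99×10⁻⁹ / (1.54×10⁻²)^2 = 8.39×10⁻⁶
s = 8.39×10⁻⁶ mol/L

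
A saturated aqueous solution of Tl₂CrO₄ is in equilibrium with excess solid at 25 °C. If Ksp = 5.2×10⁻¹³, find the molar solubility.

Tl₂CrO₄(s) ⇌ 2 Tl⁺(aq) + CrO₄²⁻(aq)
For each mole of Tl₂CrO₄ that dissolves per liter, [Tl⁺] = 2s and [CrO₄²⁻] = s; let s denote this solubility.
Ksp = [Tl⁺]^2[CrO₄²⁻] = (2s)^2 · s = 4s^3
4s^3 = 5.2×10⁻¹³  ⇒  s^3 = 1.3×10⁻¹³
s = 5.1×10⁻⁵ M

5.1×10⁻⁵ M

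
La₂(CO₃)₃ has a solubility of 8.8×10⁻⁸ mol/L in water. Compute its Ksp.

Ksp = 5.7×10⁻³⁴

La₂(CO₃)₃(s) ⇌ 2 La³⁺(aq) + 3 CO₃²⁻(aq)
For each mole of La₂(CO₃)₃ that dissolves per liter, [La³⁺] = 2s and [CO₃²⁻] = 3s; let s denote this solubility.
Ksp = [La³⁺]^2[CO₃²⁻]^3 = (2s)^2 · (3s)^3 = 108s^5
Ksp = 108 × (8.8×10⁻⁸)^5 = 5.7×10⁻³⁴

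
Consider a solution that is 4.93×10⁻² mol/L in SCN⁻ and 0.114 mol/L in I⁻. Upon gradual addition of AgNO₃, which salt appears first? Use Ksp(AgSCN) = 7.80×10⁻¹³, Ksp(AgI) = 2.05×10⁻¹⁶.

AgI

Precipitation begins when Q = Ksp.
For AgSCN: [Ag⁺] = (Ksp/[SCN⁻]) = 1.58×10⁻¹¹ mol/L
For AgI: [Ag⁺] = (Ksp/[I⁻]) = 1.80×10⁻¹⁵ mol/L
The smaller threshold [Ag⁺] is reached first, so AgI precipitates first.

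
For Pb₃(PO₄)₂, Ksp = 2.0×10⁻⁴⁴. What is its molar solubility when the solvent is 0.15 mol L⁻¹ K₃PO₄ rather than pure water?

3.2×10⁻¹⁵ M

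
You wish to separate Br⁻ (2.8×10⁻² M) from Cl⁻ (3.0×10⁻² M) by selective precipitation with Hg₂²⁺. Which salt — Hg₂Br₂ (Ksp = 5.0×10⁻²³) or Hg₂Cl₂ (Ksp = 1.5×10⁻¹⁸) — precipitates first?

Hg₂Br₂

Each salt precipitates once Q = Ksp for that salt.
For Hg₂Br₂: [Hg₂²⁺] = (Ksp/[Br⁻]^2) = 6.4×10⁻²⁰ M
For Hg₂Cl₂: [Hg₂²⁺] = (Ksp/[Cl⁻]^2) = 1.7×10⁻¹⁵ M
Hg₂Br₂ requires the lower [Hg₂²⁺], so it precipitates first.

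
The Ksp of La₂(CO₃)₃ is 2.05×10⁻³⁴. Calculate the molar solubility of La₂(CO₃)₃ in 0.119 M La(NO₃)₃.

La₂(CO₃)₃(s) ⇌ 2 La³⁺(aq) + 3 CO₃²⁻(aq)
The solution already contains La³⁺ at 0.119 M. Let s be the molar solubility of La₂(CO₃)₃.
[La³⁺] ≈ 0.119 M (common ion dominates); [CO₃²⁻] = 3s.
Ksp = [La³⁺]^2[CO₃²⁻]^3 = (0.119)^2(3s)^3
(3s)^3 = 2.05×10⁻³⁴ / (0.119)^2 = 1.45×10⁻³²
s = 8.12×10⁻¹² M

8.12×10⁻¹² M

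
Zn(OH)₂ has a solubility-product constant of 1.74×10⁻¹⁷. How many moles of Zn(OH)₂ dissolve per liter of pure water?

1.63×10⁻⁶ M

Zn(OH)₂(s) ⇌ Zn²⁺(aq) + 2 OH⁻(aq)
Call the molar solubility s, so that [Zn²⁺] = s and [OH⁻] = 2s.
Ksp = [Zn²⁺][OH⁻]^2 = s · (2s)^2 = 4s^3
4s^3 = 1.74×10⁻¹⁷  ⇒  s^3 = 4.35×10⁻¹⁸
Taking the 3rd root, s = 1.63×10⁻⁶ M.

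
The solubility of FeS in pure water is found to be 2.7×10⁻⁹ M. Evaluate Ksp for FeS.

Ksp = 7.3×10⁻¹⁸

FeS(s) ⇌ Fe²⁺(aq) + S²⁻(aq)
For each mole of FeS that dissolves per liter, [Fe²⁺] = s and [S²⁻] = s; let s denote this solubility.
Ksp = [Fe²⁺][S²⁻] = s · s = s^2
Ksp = (2.7×10⁻⁹)^2 = 7.3×10⁻¹⁸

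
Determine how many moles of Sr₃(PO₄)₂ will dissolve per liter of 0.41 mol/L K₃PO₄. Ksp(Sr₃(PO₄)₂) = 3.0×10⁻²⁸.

4.0×10⁻¹⁰ M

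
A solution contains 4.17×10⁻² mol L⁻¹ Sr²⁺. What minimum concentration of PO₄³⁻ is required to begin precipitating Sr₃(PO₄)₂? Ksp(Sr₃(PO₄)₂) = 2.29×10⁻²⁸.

1.78×10⁻¹² M

Precipitation begins when Q = Ksp.
Sr₃(PO₄)₂(s) ⇌ 3 Sr²⁺(aq) + 2 PO₄³⁻(aq)
Ksp = [Sr²⁺]^3[PO₄³⁻]^2 = [PO₄³⁻]^2(4.17×10⁻²)^3
[PO₄³⁻]^2 = 2.29×10⁻²⁸ / (4.17×10⁻²)^3 = 3.16×10⁻²⁴
[PO₄³⁻] = 1.78×10⁻¹² mol L⁻¹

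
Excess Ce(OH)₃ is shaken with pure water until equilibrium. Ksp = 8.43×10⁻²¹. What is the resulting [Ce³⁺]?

4.20×10⁻⁶ M

Ce(OH)₃(s) ⇌ Ce³⁺(aq) + 3 OH⁻(aq)
If s mol/L of Ce(OH)₃ dissolves, [Ce³⁺] = s and [OH⁻] = 3s.
Ksp = [Ce³⁺][OH⁻]^3 = s · (3s)^3 = 27s^4 = 8.43×10⁻²¹
s = 4.20×10⁻⁶ mol/L
[Ce³⁺] = s = 4.20×10⁻⁶ mol/L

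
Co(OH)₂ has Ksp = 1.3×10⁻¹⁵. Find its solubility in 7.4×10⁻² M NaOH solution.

2.4×10⁻¹³ M

Co(OH)₂(s) ⇌ Co²⁺(aq) + 2 OH⁻(aq)
Let s be the solubility of Co(OH)₂ here. The common ion gives [OH⁻] ≈ 7.4×10⁻² M, and [Co²⁺] = s.
Ksp = [Co²⁺][OH⁻]^2 = s(7.4×10⁻²)^2
s = 1.3×10⁻¹⁵ / (7.4×10⁻²)^2 = 2.4×10⁻¹³
s = 2.4×10⁻¹³ M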